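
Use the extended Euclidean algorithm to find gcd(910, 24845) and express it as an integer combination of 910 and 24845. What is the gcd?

Repeated division:
24845 = 27·910 + 275
910 = 3·275 + 85
275 = 3·85 + 20
85 = 4·20 + 5
20 = 4·5 + 0
gcd(910, 24845) = 5.
Express as a combination:
5 = 85 − 4·20
5 = −4·275 + 13·85
5 = 13·910 − 43·275
5 = −43·24845 + 1174·910
So 5 = (-43)·24845 + (1174)·910.

5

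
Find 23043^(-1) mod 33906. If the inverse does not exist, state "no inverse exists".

Compute gcd(23043, 33906):
33906 = 1×23043 + 10863
23043 = 2×10863 + 1317
10863 = 8×1317 + 327
1317 = 4×327 + 9
327 = 36×9 + 3
9 = 3×3 + 0
The gcd is 3, not 1, hence no inverse exists.

no inverse exists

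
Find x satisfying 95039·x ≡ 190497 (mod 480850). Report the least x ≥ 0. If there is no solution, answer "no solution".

237323

First find gcd(95039, 480850):
480850 = 5*95039 + 5655
95039 = 16*5655 + 4559
5655 = 1*4559 + 1096
4559 = 4*1096 + 175
1096 = 6*175 + 46
175 = 3*46 + 37
46 = 1*37 + 9
37 = 4*9 + 1
9 = 9*1 + 0
gcd = 1, so a unique solution mod 480850 exists.
Back-substitute for the Bézout coefficients:
1 = 37 − 4·9
1 = −4·46 + 5·37
1 = 5·175 − 19·46
1 = −19·1096 + 119·175
1 = 119·4559 − 495·1096
1 = −495·5655 + 614·4559
1 = 614·95039 − 10319·5655
1 = −10319·480850 + 52209·95039
So 95039·(52209) ≡ 1 (mod 480850), giving 95039⁻¹ ≡ 52209.
x ≡ 95039⁻¹·190497 ≡ 52209·190497 ≡ 237323 (mod 480850).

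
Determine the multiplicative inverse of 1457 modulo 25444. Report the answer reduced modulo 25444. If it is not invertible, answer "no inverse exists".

22353

Run Euclid on (25444, 1457):
25444 = 17*1457 + 675
1457 = 2*675 + 107
675 = 6*107 + 33
107 = 3*33 + 8
33 = 4*8 + 1
8 = 8*1 + 0
The gcd is 1. Working backward:
1 = 33 − 4·8
1 = −4·107 + 13·33
1 = 13·675 − 82·107
1 = −82·1457 + 177·675
1 = 177·25444 − 3091·1457
So 1457·(-3091) ≡ 1 (mod 25444), and -3091 ≡ 22353 (mod 25444).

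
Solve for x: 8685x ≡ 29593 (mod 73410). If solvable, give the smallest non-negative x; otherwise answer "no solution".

gcd(8685, 73410):
73410 = 8×8685 + 3930
8685 = 2×3930 + 825
3930 = 4×825 + 630
825 = 1×630 + 195
630 = 3×195 + 45
195 = 4×45 + 15
45 = 3×15 + 0
gcd = 15, but 15 ∤ 29593, so the congruence has no solution.

no solution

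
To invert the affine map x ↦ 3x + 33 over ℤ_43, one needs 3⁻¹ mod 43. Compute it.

29

gcd(43, 3) by repeated division:
43 = 14×3 + 1
3 = 3×1 + 0
gcd = 1, so the inverse exists. Back-substitute:
1 = 43 − 14·3
Thus 3·(-14) ≡ 1 (mod 43); reducing, -14 mod 43 = 29.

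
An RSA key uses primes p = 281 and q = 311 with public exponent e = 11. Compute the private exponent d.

7891

φ(n) = (p−1)(q−1) = 280·310 = 86800.
Need d with 11·d ≡ 1 (mod 86800). Apply the extended Euclidean algorithm:
86800 = 7890*11 + 10
11 = 1*10 + 1
10 = 10*1 + 0
Back-substitute:
1 = 11 − 10
1 = −86800 + 7891·11
So 11·7891 ≡ 1 (mod 86800), hence d = 7891.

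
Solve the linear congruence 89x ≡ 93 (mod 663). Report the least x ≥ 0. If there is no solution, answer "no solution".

First find gcd(89, 663):
663 = 7·89 + 40
89 = 2·40 + 9
40 = 4·9 + 4
9 = 2·4 + 1
4 = 4·1 + 0
gcd = 1, so a unique solution mod 663 exists.
Back-substitute for the Bézout coefficients:
1 = 9 − 2·4
1 = −2·40 + 9·9
1 = 9·89 − 20·40
1 = −20·663 + 149·89
So 89·(149) ≡ 1 (mod 663), giving 89⁻¹ ≡ 149.
x ≡ 89⁻¹·93 ≡ 149·93 ≡ 597 (mod 663).

597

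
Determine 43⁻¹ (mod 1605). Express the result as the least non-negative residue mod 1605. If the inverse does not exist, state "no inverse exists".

Apply the Euclidean algorithm to 1605 and 43:
1605 = 37*43 + 14
43 = 3*14 + 1
14 = 14*1 + 0
The gcd is 1. Working backward:
1 = 43 − 3·14
1 = −3·1605 + 112·43
So 43·112 ≡ 1 (mod 1605).

112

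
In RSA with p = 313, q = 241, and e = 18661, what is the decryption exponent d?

φ(n) = (p−1)(q−1) = 312·240 = 74880.
Need d with 18661·d ≡ 1 (mod 74880). Apply the extended Euclidean algorithm:
74880 = 4·18661 + 236
18661 = 79·236 + 17
236 = 13·17 + 15
17 = 1·15 + 2
15 = 7·2 + 1
2 = 2·1 + 0
Back-substitute:
1 = 15 − 7·2
1 = −7·17 + 8·15
1 = 8·236 − 111·17
1 = −111·18661 + 8777·236
1 = 8777·74880 − 35219·18661
So 18661·(-35219) ≡ 1 (mod 74880), hence d ≡ -35219 ≡ 39661 (mod 74880).

39661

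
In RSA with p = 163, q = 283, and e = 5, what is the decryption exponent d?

φ(n) = (p−1)(q−1) = 162·282 = 45684.
Need d with 5·d ≡ 1 (mod 45684). Apply the extended Euclidean algorithm:
45684 = 9136·5 + 4
5 = 1·4 + 1
4 = 4·1 + 0
Back-substitute:
1 = 5 − 4
1 = −45684 + 9137·5
So 5·9137 ≡ 1 (mod 45684), hence d = 9137.

9137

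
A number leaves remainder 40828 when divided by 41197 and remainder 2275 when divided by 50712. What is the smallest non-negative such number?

Write x = 40828 + 41197·k. Then 41197·k ≡ 2275 − 40828 ≡ 12159 (mod 50712).
Need 41197⁻¹ mod 50712. Extended Euclid on (50712, 41197):
50712 = 1×41197 + 9515
41197 = 4×9515 + 3137
9515 = 3×3137 + 104
3137 = 30×104 + 17
104 = 6×17 + 2
17 = 8×2 + 1
2 = 2×1 + 0
Back-substitute:
1 = 17 − 8·2
1 = −8·104 + 49·17
1 = 49·3137 − 1478·104
1 = −1478·9515 + 4483·3137
1 = 4483·41197 − 19410·9515
1 = −19410·50712 + 23893·41197
41197⁻¹ ≡ 23893 (mod 50712), so k ≡ 23893·12159 ≡ 36651 (mod 50712).
x = 40828 + 41197·36651 = 1509952075.

1509952075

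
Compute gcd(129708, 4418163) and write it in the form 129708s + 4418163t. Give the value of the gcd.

Apply Euclid's algorithm to 4418163 and 129708:
4418163 = 34×129708 + 8091
129708 = 16×8091 + 252
8091 = 32×252 + 27
252 = 9×27 + 9
27 = 3×9 + 0
gcd(129708, 4418163) = 9.
Express as a combination:
9 = 252 − 9·27
9 = −9·8091 + 289·252
9 = 289·129708 − 4633·8091
9 = −4633·4418163 + 157811·129708
So 9 = (-4633)·4418163 + (157811)·129708.

9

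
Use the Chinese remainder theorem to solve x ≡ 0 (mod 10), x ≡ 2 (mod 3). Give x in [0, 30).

20

Write x = 0 + 10·k. Then 10·k ≡ 2 − 0 ≡ 2 (mod 3).
Need 10⁻¹ mod 3. Extended Euclid on (3, 1):
3 = 3*1 + 0
10⁻¹ ≡ 1 (mod 3), so k ≡ 1·2 ≡ 2 (mod 3).
x = 0 + 10·2 = 20.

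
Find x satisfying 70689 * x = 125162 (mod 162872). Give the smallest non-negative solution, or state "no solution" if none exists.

24282

First find gcd(70689, 162872):
162872 = 2*70689 + 21494
70689 = 3*21494 + 6207
21494 = 3*6207 + 2873
6207 = 2*2873 + 461
2873 = 6*461 + 107
461 = 4*107 + 33
107 = 3*33 + 8
33 = 4*8 + 1
8 = 8*1 + 0
gcd = 1, so a unique solution mod 162872 exists.
Back-substitute for the Bézout coefficients:
1 = 33 − 4·8
1 = −4·107 + 13·33
1 = 13·461 − 56·107
1 = −56·2873 + 349·461
1 = 349·6207 − 754·2873
1 = −754·21494 + 2611·6207
1 = 2611·70689 − 8587·21494
1 = −8587·162872 + 19785·70689
So 70689·(19785) ≡ 1 (mod 162872), giving 70689⁻¹ ≡ 19785.
x ≡ 70689⁻¹·125162 ≡ 19785·125162 ≡ 24282 (mod 162872).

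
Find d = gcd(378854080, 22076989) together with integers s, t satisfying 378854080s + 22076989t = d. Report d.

11

Euclidean algorithm:
378854080 = 17×22076989 + 3545267
22076989 = 6×3545267 + 805387
3545267 = 4×805387 + 323719
805387 = 2×323719 + 157949
323719 = 2×157949 + 7821
157949 = 20×7821 + 1529
7821 = 5×1529 + 176
1529 = 8×176 + 121
176 = 1×121 + 55
121 = 2×55 + 11
55 = 5×11 + 0
gcd(378854080, 22076989) = 11.
Express as a combination:
11 = 121 − 2·55
11 = −2·176 + 3·121
11 = 3·1529 − 26·176
11 = −26·7821 + 133·1529
11 = 133·157949 − 2686·7821
11 = −2686·323719 + 5505·157949
11 = 5505·805387 − 13696·323719
11 = −13696·3545267 + 60289·805387
11 = 60289·22076989 − 375430·3545267
11 = −375430·378854080 + 6442599·22076989
So 11 = (-375430)·378854080 + (6442599)·22076989.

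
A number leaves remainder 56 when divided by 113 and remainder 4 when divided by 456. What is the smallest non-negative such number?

5932

Write x = 56 + 113·k. Then 113·k ≡ 4 − 56 ≡ 404 (mod 456).
Need 113⁻¹ mod 456. Extended Euclid on (456, 113):
456 = 4·113 + 4
113 = 28·4 + 1
4 = 4·1 + 0
Back-substitute:
1 = 113 − 28·4
1 = −28·456 + 113·113
113⁻¹ ≡ 113 (mod 456), so k ≡ 113·404 ≡ 52 (mod 456).
x = 56 + 113·52 = 5932.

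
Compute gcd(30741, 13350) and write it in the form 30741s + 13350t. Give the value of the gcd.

3

Euclidean algorithm:
30741 = 2×13350 + 4041
13350 = 3×4041 + 1227
4041 = 3×1227 + 360
1227 = 3×360 + 147
360 = 2×147 + 66
147 = 2×66 + 15
66 = 4×15 + 6
15 = 2×6 + 3
6 = 2×3 + 0
gcd(30741, 13350) = 3.
Back-substituting:
3 = 15 − 2·6
3 = −2·66 + 9·15
3 = 9·147 − 20·66
3 = −20·360 + 49·147
3 = 49·1227 − 167·360
3 = −167·4041 + 550·1227
3 = 550·13350 − 1817·4041
3 = −1817·30741 + 4184·13350
So 3 = (-1817)·30741 + (4184)·13350.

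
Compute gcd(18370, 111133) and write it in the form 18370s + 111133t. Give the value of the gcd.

11

Repeated division:
111133 = 6×18370 + 913
18370 = 20×913 + 110
913 = 8×110 + 33
110 = 3×33 + 11
33 = 3×11 + 0
gcd(18370, 111133) = 11.
Express as a combination:
11 = 110 − 3·33
11 = −3·913 + 25·110
11 = 25·18370 − 503·913
11 = −503·111133 + 3043·18370
So 11 = (-503)·111133 + (3043)·18370.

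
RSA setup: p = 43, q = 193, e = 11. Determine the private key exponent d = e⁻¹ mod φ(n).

7331

φ(n) = (p−1)(q−1) = 42·192 = 8064.
Need d with 11·d ≡ 1 (mod 8064). Apply the extended Euclidean algorithm:
8064 = 733×11 + 1
11 = 11×1 + 0
Back-substitute:
1 = 8064 − 733·11
So 11·(-733) ≡ 1 (mod 8064), hence d ≡ -733 ≡ 7331 (mod 8064).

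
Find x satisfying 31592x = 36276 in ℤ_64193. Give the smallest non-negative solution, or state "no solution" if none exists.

First find gcd(31592, 64193):
64193 = 2*31592 + 1009
31592 = 31*1009 + 313
1009 = 3*313 + 70
313 = 4*70 + 33
70 = 2*33 + 4
33 = 8*4 + 1
4 = 4*1 + 0
gcd = 1, so a unique solution mod 64193 exists.
Back-substitute for the Bézout coefficients:
1 = 33 − 8·4
1 = −8·70 + 17·33
1 = 17·313 − 76·70
1 = −76·1009 + 245·313
1 = 245·31592 − 7671·1009
1 = −7671·64193 + 15587·31592
So 31592·(15587) ≡ 1 (mod 64193), giving 31592⁻¹ ≡ 15587.
x ≡ 31592⁻¹·36276 ≡ 15587·36276 ≡ 22068 (mod 64193).

22068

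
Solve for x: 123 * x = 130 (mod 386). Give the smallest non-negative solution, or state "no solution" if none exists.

First find gcd(123, 386):
386 = 3·123 + 17
123 = 7·17 + 4
17 = 4·4 + 1
4 = 4·1 + 0
gcd = 1, so a unique solution mod 386 exists.
Back-substitute for the Bézout coefficients:
1 = 17 − 4·4
1 = −4·123 + 29·17
1 = 29·386 − 91·123
So 123·(-91) ≡ 1 (mod 386), giving 123⁻¹ ≡ 295.
x ≡ 123⁻¹·130 ≡ 295·130 ≡ 136 (mod 386).

136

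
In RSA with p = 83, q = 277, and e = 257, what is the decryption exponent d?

φ(n) = (p−1)(q−1) = 82·276 = 22632.
Need d with 257·d ≡ 1 (mod 22632). Apply the extended Euclidean algorithm:
22632 = 88*257 + 16
257 = 16*16 + 1
16 = 16*1 + 0
Back-substitute:
1 = 257 − 16·16
1 = −16·22632 + 1409·257
So 257·1409 ≡ 1 (mod 22632), hence d = 1409.

1409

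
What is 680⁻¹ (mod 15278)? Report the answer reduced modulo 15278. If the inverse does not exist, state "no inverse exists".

Compute gcd(680, 15278):
15278 = 22×680 + 318
680 = 2×318 + 44
318 = 7×44 + 10
44 = 4×10 + 4
10 = 2×4 + 2
4 = 2×2 + 0
The gcd is 2, not 1, hence no inverse exists.

no inverse exists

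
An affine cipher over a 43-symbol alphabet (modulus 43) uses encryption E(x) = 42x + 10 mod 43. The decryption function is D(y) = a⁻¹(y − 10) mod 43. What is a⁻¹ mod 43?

Apply the Euclidean algorithm to 43 and 42:
43 = 1*42 + 1
42 = 42*1 + 0
Since gcd(42, 43) = 1, back-substitute to write 1 as a combination:
1 = 43 − 42
Thus 42·(-1) ≡ 1 (mod 43); reducing, -1 mod 43 = 42.

42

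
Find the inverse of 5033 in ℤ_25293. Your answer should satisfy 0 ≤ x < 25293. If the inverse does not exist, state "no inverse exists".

Apply the Euclidean algorithm to 25293 and 5033:
25293 = 5·5033 + 128
5033 = 39·128 + 41
128 = 3·41 + 5
41 = 8·5 + 1
5 = 5·1 + 0
Since gcd(5033, 25293) = 1, back-substitute to write 1 as a combination:
1 = 41 − 8·5
1 = −8·128 + 25·41
1 = 25·5033 − 983·128
1 = −983·25293 + 4940·5033
So 5033·4940 ≡ 1 (mod 25293).

4940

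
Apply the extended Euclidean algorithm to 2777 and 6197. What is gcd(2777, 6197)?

1

Euclidean algorithm:
6197 = 2×2777 + 643
2777 = 4×643 + 205
643 = 3×205 + 28
205 = 7×28 + 9
28 = 3×9 + 1
9 = 9×1 + 0
gcd(2777, 6197) = 1.
Back-substituting:
1 = 28 − 3·9
1 = −3·205 + 22·28
1 = 22·643 − 69·205
1 = −69·2777 + 298·643
1 = 298·6197 − 665·2777
So 1 = (298)·6197 + (-665)·2777.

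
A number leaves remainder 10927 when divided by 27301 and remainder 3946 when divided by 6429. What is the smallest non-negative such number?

Write x = 10927 + 27301·k. Then 27301·k ≡ 3946 − 10927 ≡ 5877 (mod 6429).
Need 27301⁻¹ mod 6429. Extended Euclid on (6429, 1585):
6429 = 4×1585 + 89
1585 = 17×89 + 72
89 = 1×72 + 17
72 = 4×17 + 4
17 = 4×4 + 1
4 = 4×1 + 0
Back-substitute:
1 = 17 − 4·4
1 = −4·72 + 17·17
1 = 17·89 − 21·72
1 = −21·1585 + 374·89
1 = 374·6429 − 1517·1585
27301⁻¹ ≡ 4912 (mod 6429), so k ≡ 4912·5877 ≡ 1614 (mod 6429).
x = 10927 + 27301·1614 = 44074741.

44074741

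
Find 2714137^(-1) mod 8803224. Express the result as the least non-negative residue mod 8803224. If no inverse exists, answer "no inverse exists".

6625921

Apply the Euclidean algorithm to 8803224 and 2714137:
8803224 = 3×2714137 + 660813
2714137 = 4×660813 + 70885
660813 = 9×70885 + 22848
70885 = 3×22848 + 2341
22848 = 9×2341 + 1779
2341 = 1×1779 + 562
1779 = 3×562 + 93
562 = 6×93 + 4
93 = 23×4 + 1
4 = 4×1 + 0
gcd = 1, so the inverse exists. Back-substitute:
1 = 93 − 23·4
1 = −23·562 + 139·93
1 = 139·1779 − 440·562
1 = −440·2341 + 579·1779
1 = 579·22848 − 5651·2341
1 = −5651·70885 + 17532·22848
1 = 17532·660813 − 163439·70885
1 = −163439·2714137 + 671288·660813
1 = 671288·8803224 − 2177303·2714137
So 2714137·(-2177303) ≡ 1 (mod 8803224), and -2177303 ≡ 6625921 (mod 8803224).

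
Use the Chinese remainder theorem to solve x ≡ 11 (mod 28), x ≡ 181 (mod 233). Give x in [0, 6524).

1579

Write x = 11 + 28·k. Then 28·k ≡ 181 − 11 ≡ 170 (mod 233).
Need 28⁻¹ mod 233. Extended Euclid on (233, 28):
233 = 8·28 + 9
28 = 3·9 + 1
9 = 9·1 + 0
Back-substitute:
1 = 28 − 3·9
1 = −3·233 + 25·28
28⁻¹ ≡ 25 (mod 233), so k ≡ 25·170 ≡ 56 (mod 233).
x = 11 + 28·56 = 1579.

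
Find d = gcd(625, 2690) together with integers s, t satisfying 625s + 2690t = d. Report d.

Apply Euclid's algorithm to 2690 and 625:
2690 = 4×625 + 190
625 = 3×190 + 55
190 = 3×55 + 25
55 = 2×25 + 5
25 = 5×5 + 0
gcd(625, 2690) = 5.
Working backward:
5 = 55 − 2·25
5 = −2·190 + 7·55
5 = 7·625 − 23·190
5 = −23·2690 + 99·625
So 5 = (-23)·2690 + (99)·625.

5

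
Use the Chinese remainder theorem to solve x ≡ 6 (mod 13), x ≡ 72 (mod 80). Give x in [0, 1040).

Write x = 6 + 13·k. Then 13·k ≡ 72 − 6 ≡ 66 (mod 80).
Need 13⁻¹ mod 80. Extended Euclid on (80, 13):
80 = 6·13 + 2
13 = 6·2 + 1
2 = 2·1 + 0
Back-substitute:
1 = 13 − 6·2
1 = −6·80 + 37·13
13⁻¹ ≡ 37 (mod 80), so k ≡ 37·66 ≡ 42 (mod 80).
x = 6 + 13·42 = 552.

552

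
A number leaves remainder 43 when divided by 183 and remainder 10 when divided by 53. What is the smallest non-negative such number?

8278

Write x = 43 + 183·k. Then 183·k ≡ 10 − 43 ≡ 20 (mod 53).
Need 183⁻¹ mod 53. Extended Euclid on (53, 24):
53 = 2×24 + 5
24 = 4×5 + 4
5 = 1×4 + 1
4 = 4×1 + 0
Back-substitute:
1 = 5 − 4
1 = −24 + 5·5
1 = 5·53 − 11·24
183⁻¹ ≡ 42 (mod 53), so k ≡ 42·20 ≡ 45 (mod 53).
x = 43 + 183·45 = 8278.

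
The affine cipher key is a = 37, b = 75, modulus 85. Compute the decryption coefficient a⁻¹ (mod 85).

gcd(85, 37) by repeated division:
85 = 2·37 + 11
37 = 3·11 + 4
11 = 2·4 + 3
4 = 1·3 + 1
3 = 3·1 + 0
Since gcd(37, 85) = 1, back-substitute to write 1 as a combination:
1 = 4 − 3
1 = −11 + 3·4
1 = 3·37 − 10·11
1 = −10·85 + 23·37
So 37·23 ≡ 1 (mod 85).

23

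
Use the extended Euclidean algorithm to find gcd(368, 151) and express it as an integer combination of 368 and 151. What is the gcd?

1

Euclidean algorithm:
368 = 2×151 + 66
151 = 2×66 + 19
66 = 3×19 + 9
19 = 2×9 + 1
9 = 9×1 + 0
gcd(368, 151) = 1.
Back-substituting:
1 = 19 − 2·9
1 = −2·66 + 7·19
1 = 7·151 − 16·66
1 = −16·368 + 39·151
So 1 = (-16)·368 + (39)·151.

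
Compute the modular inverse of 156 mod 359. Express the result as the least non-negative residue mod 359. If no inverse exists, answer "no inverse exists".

gcd(359, 156) by repeated division:
359 = 2·156 + 47
156 = 3·47 + 15
47 = 3·15 + 2
15 = 7·2 + 1
2 = 2·1 + 0
Since gcd(156, 359) = 1, back-substitute to write 1 as a combination:
1 = 15 − 7·2
1 = −7·47 + 22·15
1 = 22·156 − 73·47
1 = −73·359 + 168·156
So 156·168 ≡ 1 (mod 359).

168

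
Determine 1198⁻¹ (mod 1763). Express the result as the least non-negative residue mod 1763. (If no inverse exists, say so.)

gcd(1763, 1198) by repeated division:
1763 = 1*1198 + 565
1198 = 2*565 + 68
565 = 8*68 + 21
68 = 3*21 + 5
21 = 4*5 + 1
5 = 5*1 + 0
gcd = 1, so the inverse exists. Back-substitute:
1 = 21 − 4·5
1 = −4·68 + 13·21
1 = 13·565 − 108·68
1 = −108·1198 + 229·565
1 = 229·1763 − 337·1198
Hence 1198⁻¹ ≡ -337 ≡ 1426 (mod 1763).

1426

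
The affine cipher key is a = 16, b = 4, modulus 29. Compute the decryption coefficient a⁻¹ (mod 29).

Run Euclid on (29, 16):
29 = 1×16 + 13
16 = 1×13 + 3
13 = 4×3 + 1
3 = 3×1 + 0
Since gcd(16, 29) = 1, back-substitute to write 1 as a combination:
1 = 13 − 4·3
1 = −4·16 + 5·13
1 = 5·29 − 9·16
So 16·(-9) ≡ 1 (mod 29), and -9 ≡ 20 (mod 29).

20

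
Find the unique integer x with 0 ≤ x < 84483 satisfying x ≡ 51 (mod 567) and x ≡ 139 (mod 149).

62421

Write x = 51 + 567·k. Then 567·k ≡ 139 − 51 ≡ 88 (mod 149).
Need 567⁻¹ mod 149. Extended Euclid on (149, 120):
149 = 1×120 + 29
120 = 4×29 + 4
29 = 7×4 + 1
4 = 4×1 + 0
Back-substitute:
1 = 29 − 7·4
1 = −7·120 + 29·29
1 = 29·149 − 36·120
567⁻¹ ≡ 113 (mod 149), so k ≡ 113·88 ≡ 110 (mod 149).
x = 51 + 567·110 = 62421.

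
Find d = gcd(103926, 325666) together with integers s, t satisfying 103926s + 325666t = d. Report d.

2

Repeated division:
325666 = 3·103926 + 13888
103926 = 7·13888 + 6710
13888 = 2·6710 + 468
6710 = 14·468 + 158
468 = 2·158 + 152
158 = 1·152 + 6
152 = 25·6 + 2
6 = 3·2 + 0
gcd(103926, 325666) = 2.
Express as a combination:
2 = 152 − 25·6
2 = −25·158 + 26·152
2 = 26·468 − 77·158
2 = −77·6710 + 1104·468
2 = 1104·13888 − 2285·6710
2 = −2285·103926 + 17099·13888
2 = 17099·325666 − 53582·103926
So 2 = (17099)·325666 + (-53582)·103926.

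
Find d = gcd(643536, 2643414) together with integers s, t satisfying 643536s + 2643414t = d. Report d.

6

Apply Euclid's algorithm to 2643414 and 643536:
2643414 = 4*643536 + 69270
643536 = 9*69270 + 20106
69270 = 3*20106 + 8952
20106 = 2*8952 + 2202
8952 = 4*2202 + 144
2202 = 15*144 + 42
144 = 3*42 + 18
42 = 2*18 + 6
18 = 3*6 + 0
gcd(643536, 2643414) = 6.
Working backward:
6 = 42 − 2·18
6 = −2·144 + 7·42
6 = 7·2202 − 107·144
6 = −107·8952 + 435·2202
6 = 435·20106 − 977·8952
6 = −977·69270 + 3366·20106
6 = 3366·643536 − 31271·69270
6 = −31271·2643414 + 128450·643536
So 6 = (-31271)·2643414 + (128450)·643536.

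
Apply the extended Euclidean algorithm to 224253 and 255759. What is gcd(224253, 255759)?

3

Repeated division:
255759 = 1*224253 + 31506
224253 = 7*31506 + 3711
31506 = 8*3711 + 1818
3711 = 2*1818 + 75
1818 = 24*75 + 18
75 = 4*18 + 3
18 = 6*3 + 0
gcd(224253, 255759) = 3.
Back-substituting:
3 = 75 − 4·18
3 = −4·1818 + 97·75
3 = 97·3711 − 198·1818
3 = −198·31506 + 1681·3711
3 = 1681·224253 − 11965·31506
3 = −11965·255759 + 13646·224253
So 3 = (-11965)·255759 + (13646)·224253.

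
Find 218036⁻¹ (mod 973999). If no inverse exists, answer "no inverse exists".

Compute gcd(218036, 973999):
973999 = 4*218036 + 101855
218036 = 2*101855 + 14326
101855 = 7*14326 + 1573
14326 = 9*1573 + 169
1573 = 9*169 + 52
169 = 3*52 + 13
52 = 4*13 + 0
The gcd is 13, not 1, hence no inverse exists.

no inverse exists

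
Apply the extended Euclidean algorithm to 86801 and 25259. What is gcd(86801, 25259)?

Repeated division:
86801 = 3·25259 + 11024
25259 = 2·11024 + 3211
11024 = 3·3211 + 1391
3211 = 2·1391 + 429
1391 = 3·429 + 104
429 = 4·104 + 13
104 = 8·13 + 0
gcd(86801, 25259) = 13.
Working backward:
13 = 429 − 4·104
13 = −4·1391 + 13·429
13 = 13·3211 − 30·1391
13 = −30·11024 + 103·3211
13 = 103·25259 − 236·11024
13 = −236·86801 + 811·25259
So 13 = (-236)·86801 + (811)·25259.

13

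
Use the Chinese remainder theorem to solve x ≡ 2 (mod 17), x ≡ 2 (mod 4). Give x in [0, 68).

2

Write x = 2 + 17·k. Then 17·k ≡ 2 − 2 ≡ 0 (mod 4).
Need 17⁻¹ mod 4. Extended Euclid on (4, 1):
4 = 4·1 + 0
17⁻¹ ≡ 1 (mod 4), so k ≡ 1·0 ≡ 0 (mod 4).
x = 2 + 17·0 = 2.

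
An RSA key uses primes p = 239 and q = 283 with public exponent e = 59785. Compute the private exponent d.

φ(n) = (p−1)(q−1) = 238·282 = 67116.
Need d with 59785·d ≡ 1 (mod 67116). Apply the extended Euclidean algorithm:
67116 = 1×59785 + 7331
59785 = 8×7331 + 1137
7331 = 6×1137 + 509
1137 = 2×509 + 119
509 = 4×119 + 33
119 = 3×33 + 20
33 = 1×20 + 13
20 = 1×13 + 7
13 = 1×7 + 6
7 = 1×6 + 1
6 = 6×1 + 0
Back-substitute:
1 = 7 − 6
1 = −13 + 2·7
1 = 2·20 − 3·13
1 = −3·33 + 5·20
1 = 5·119 − 18·33
1 = −18·509 + 77·119
1 = 77·1137 − 172·509
1 = −172·7331 + 1109·1137
1 = 1109·59785 − 9044·7331
1 = −9044·67116 + 10153·59785
So 59785·10153 ≡ 1 (mod 67116), hence d = 10153.

10153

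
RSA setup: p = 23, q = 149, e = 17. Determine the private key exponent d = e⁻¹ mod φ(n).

2873

φ(n) = (p−1)(q−1) = 22·148 = 3256.
Need d with 17·d ≡ 1 (mod 3256). Apply the extended Euclidean algorithm:
3256 = 191·17 + 9
17 = 1·9 + 8
9 = 1·8 + 1
8 = 8·1 + 0
Back-substitute:
1 = 9 − 8
1 = −17 + 2·9
1 = 2·3256 − 383·17
So 17·(-383) ≡ 1 (mod 3256), hence d ≡ -383 ≡ 2873 (mod 3256).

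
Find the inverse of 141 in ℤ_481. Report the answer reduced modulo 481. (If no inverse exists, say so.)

58

Apply the Euclidean algorithm to 481 and 141:
481 = 3·141 + 58
141 = 2·58 + 25
58 = 2·25 + 8
25 = 3·8 + 1
8 = 8·1 + 0
gcd = 1, so the inverse exists. Back-substitute:
1 = 25 − 3·8
1 = −3·58 + 7·25
1 = 7·141 − 17·58
1 = −17·481 + 58·141
So 141·58 ≡ 1 (mod 481).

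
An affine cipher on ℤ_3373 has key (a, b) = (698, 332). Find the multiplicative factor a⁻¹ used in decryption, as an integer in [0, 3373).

2537

gcd(3373, 698) by repeated division:
3373 = 4*698 + 581
698 = 1*581 + 117
581 = 4*117 + 113
117 = 1*113 + 4
113 = 28*4 + 1
4 = 4*1 + 0
gcd = 1, so the inverse exists. Back-substitute:
1 = 113 − 28·4
1 = −28·117 + 29·113
1 = 29·581 − 144·117
1 = −144·698 + 173·581
1 = 173·3373 − 836·698
So 698·(-836) ≡ 1 (mod 3373), and -836 ≡ 2537 (mod 3373).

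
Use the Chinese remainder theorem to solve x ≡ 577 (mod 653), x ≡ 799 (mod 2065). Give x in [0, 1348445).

Write x = 577 + 653·k. Then 653·k ≡ 799 − 577 ≡ 222 (mod 2065).
Need 653⁻¹ mod 2065. Extended Euclid on (2065, 653):
2065 = 3*653 + 106
653 = 6*106 + 17
106 = 6*17 + 4
17 = 4*4 + 1
4 = 4*1 + 0
Back-substitute:
1 = 17 − 4·4
1 = −4·106 + 25·17
1 = 25·653 − 154·106
1 = −154·2065 + 487·653
653⁻¹ ≡ 487 (mod 2065), so k ≡ 487·222 ≡ 734 (mod 2065).
x = 577 + 653·734 = 479879.

479879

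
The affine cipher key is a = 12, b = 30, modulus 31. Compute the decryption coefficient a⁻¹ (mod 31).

Extended Euclidean algorithm:
31 = 2×12 + 7
12 = 1×7 + 5
7 = 1×5 + 2
5 = 2×2 + 1
2 = 2×1 + 0
Since gcd(12, 31) = 1, back-substitute to write 1 as a combination:
1 = 5 − 2·2
1 = −2·7 + 3·5
1 = 3·12 − 5·7
1 = −5·31 + 13·12
So 12·13 ≡ 1 (mod 31).

13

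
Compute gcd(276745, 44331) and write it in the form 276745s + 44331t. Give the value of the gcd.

Repeated division:
276745 = 6·44331 + 10759
44331 = 4·10759 + 1295
10759 = 8·1295 + 399
1295 = 3·399 + 98
399 = 4·98 + 7
98 = 14·7 + 0
gcd(276745, 44331) = 7.
Working backward:
7 = 399 − 4·98
7 = −4·1295 + 13·399
7 = 13·10759 − 108·1295
7 = −108·44331 + 445·10759
7 = 445·276745 − 2778·44331
So 7 = (445)·276745 + (-2778)·44331.

7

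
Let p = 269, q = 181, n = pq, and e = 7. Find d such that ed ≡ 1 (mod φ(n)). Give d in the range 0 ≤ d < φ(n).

φ(n) = (p−1)(q−1) = 268·180 = 48240.
Need d with 7·d ≡ 1 (mod 48240). Apply the extended Euclidean algorithm:
48240 = 6891*7 + 3
7 = 2*3 + 1
3 = 3*1 + 0
Back-substitute:
1 = 7 − 2·3
1 = −2·48240 + 13783·7
So 7·13783 ≡ 1 (mod 48240), hence d = 13783.

13783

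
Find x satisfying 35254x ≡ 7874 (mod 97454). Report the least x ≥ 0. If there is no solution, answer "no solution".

20730

First find gcd(35254, 97454):
97454 = 2×35254 + 26946
35254 = 1×26946 + 8308
26946 = 3×8308 + 2022
8308 = 4×2022 + 220
2022 = 9×220 + 42
220 = 5×42 + 10
42 = 4×10 + 2
10 = 5×2 + 0
gcd = 2 and 2 | 7874, so solutions exist. Divide through by 2: 17627x ≡ 3937 (mod 48727).
Now find 17627⁻¹ mod 48727:
48727 = 2×17627 + 13473
17627 = 1×13473 + 4154
13473 = 3×4154 + 1011
4154 = 4×1011 + 110
1011 = 9×110 + 21
110 = 5×21 + 5
21 = 4×5 + 1
5 = 5×1 + 0
Back-substitute:
1 = 21 − 4·5
1 = −4·110 + 21·21
1 = 21·1011 − 193·110
1 = −193·4154 + 793·1011
1 = 793·13473 − 2572·4154
1 = −2572·17627 + 3365·13473
1 = 3365·48727 − 9302·17627
So 17627·(-9302) ≡ 1 (mod 48727), i.e. 17627⁻¹ ≡ 39425.
Then x ≡ 39425·3937 ≡ 20730 (mod 48727); the smallest non-negative solution is x = 20730.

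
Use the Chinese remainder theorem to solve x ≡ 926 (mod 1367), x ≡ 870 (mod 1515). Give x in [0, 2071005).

393255

Write x = 926 + 1367·k. Then 1367·k ≡ 870 − 926 ≡ 1459 (mod 1515).
Need 1367⁻¹ mod 1515. Extended Euclid on (1515, 1367):
1515 = 1·1367 + 148
1367 = 9·148 + 35
148 = 4·35 + 8
35 = 4·8 + 3
8 = 2·3 + 2
3 = 1·2 + 1
2 = 2·1 + 0
Back-substitute:
1 = 3 − 2
1 = −8 + 3·3
1 = 3·35 − 13·8
1 = −13·148 + 55·35
1 = 55·1367 − 508·148
1 = −508·1515 + 563·1367
1367⁻¹ ≡ 563 (mod 1515), so k ≡ 563·1459 ≡ 287 (mod 1515).
x = 926 + 1367·287 = 393255.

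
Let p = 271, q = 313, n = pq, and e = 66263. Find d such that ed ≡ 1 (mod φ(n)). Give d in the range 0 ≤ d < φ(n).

8327

φ(n) = (p−1)(q−1) = 270·312 = 84240.
Need d with 66263·d ≡ 1 (mod 84240). Apply the extended Euclidean algorithm:
84240 = 1×66263 + 17977
66263 = 3×17977 + 12332
17977 = 1×12332 + 5645
12332 = 2×5645 + 1042
5645 = 5×1042 + 435
1042 = 2×435 + 172
435 = 2×172 + 91
172 = 1×91 + 81
91 = 1×81 + 10
81 = 8×10 + 1
10 = 10×1 + 0
Back-substitute:
1 = 81 − 8·10
1 = −8·91 + 9·81
1 = 9·172 − 17·91
1 = −17·435 + 43·172
1 = 43·1042 − 103·435
1 = −103·5645 + 558·1042
1 = 558·12332 − 1219·5645
1 = −1219·17977 + 1777·12332
1 = 1777·66263 − 6550·17977
1 = −6550·84240 + 8327·66263
So 66263·8327 ≡ 1 (mod 84240), hence d = 8327.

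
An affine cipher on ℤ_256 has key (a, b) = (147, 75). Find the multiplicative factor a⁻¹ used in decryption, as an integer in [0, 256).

155

gcd(256, 147) by repeated division:
256 = 1·147 + 109
147 = 1·109 + 38
109 = 2·38 + 33
38 = 1·33 + 5
33 = 6·5 + 3
5 = 1·3 + 2
3 = 1·2 + 1
2 = 2·1 + 0
Since gcd(147, 256) = 1, back-substitute to write 1 as a combination:
1 = 3 − 2
1 = −5 + 2·3
1 = 2·33 − 13·5
1 = −13·38 + 15·33
1 = 15·109 − 43·38
1 = −43·147 + 58·109
1 = 58·256 − 101·147
Thus 147·(-101) ≡ 1 (mod 256); reducing, -101 mod 256 = 155.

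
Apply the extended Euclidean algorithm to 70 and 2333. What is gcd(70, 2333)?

1

Apply Euclid's algorithm to 2333 and 70:
2333 = 33*70 + 23
70 = 3*23 + 1
23 = 23*1 + 0
gcd(70, 2333) = 1.
Back-substituting:
1 = 70 − 3·23
1 = −3·2333 + 100·70
So 1 = (-3)·2333 + (100)·70.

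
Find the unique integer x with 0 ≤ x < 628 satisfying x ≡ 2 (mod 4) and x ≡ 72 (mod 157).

386

Write x = 2 + 4·k. Then 4·k ≡ 72 − 2 ≡ 70 (mod 157).
Need 4⁻¹ mod 157. Extended Euclid on (157, 4):
157 = 39·4 + 1
4 = 4·1 + 0
Back-substitute:
1 = 157 − 39·4
4⁻¹ ≡ 118 (mod 157), so k ≡ 118·70 ≡ 96 (mod 157).
x = 2 + 4·96 = 386.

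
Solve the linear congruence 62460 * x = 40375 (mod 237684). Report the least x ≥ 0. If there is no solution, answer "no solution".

gcd(62460, 237684):
237684 = 3×62460 + 50304
62460 = 1×50304 + 12156
50304 = 4×12156 + 1680
12156 = 7×1680 + 396
1680 = 4×396 + 96
396 = 4×96 + 12
96 = 8×12 + 0
gcd = 12, but 12 ∤ 40375, so the congruence has no solution.

no solution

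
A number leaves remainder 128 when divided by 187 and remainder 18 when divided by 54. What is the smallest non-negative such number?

Write x = 128 + 187·k. Then 187·k ≡ 18 − 128 ≡ 52 (mod 54).
Need 187⁻¹ mod 54. Extended Euclid on (54, 25):
54 = 2*25 + 4
25 = 6*4 + 1
4 = 4*1 + 0
Back-substitute:
1 = 25 − 6·4
1 = −6·54 + 13·25
187⁻¹ ≡ 13 (mod 54), so k ≡ 13·52 ≡ 28 (mod 54).
x = 128 + 187·28 = 5364.

5364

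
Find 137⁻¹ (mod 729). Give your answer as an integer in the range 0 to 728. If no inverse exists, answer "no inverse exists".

gcd(729, 137) by repeated division:
729 = 5·137 + 44
137 = 3·44 + 5
44 = 8·5 + 4
5 = 1·4 + 1
4 = 4·1 + 0
The gcd is 1. Working backward:
1 = 5 − 4
1 = −44 + 9·5
1 = 9·137 − 28·44
1 = −28·729 + 149·137
So 137·149 ≡ 1 (mod 729).

149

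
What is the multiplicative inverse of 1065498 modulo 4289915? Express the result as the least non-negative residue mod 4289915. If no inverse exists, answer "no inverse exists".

no inverse exists

Compute gcd(1065498, 4289915):
4289915 = 4·1065498 + 27923
1065498 = 38·27923 + 4424
27923 = 6·4424 + 1379
4424 = 3·1379 + 287
1379 = 4·287 + 231
287 = 1·231 + 56
231 = 4·56 + 7
56 = 8·7 + 0
Since gcd = 7 > 1, 1065498 is not a unit mod 4289915.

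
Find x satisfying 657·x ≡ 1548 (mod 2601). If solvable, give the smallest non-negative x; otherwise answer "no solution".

133

First find gcd(657, 2601):
2601 = 3·657 + 630
657 = 1·630 + 27
630 = 23·27 + 9
27 = 3·9 + 0
gcd = 9 and 9 | 1548, so solutions exist. Divide through by 9: 73x ≡ 172 (mod 289).
Now find 73⁻¹ mod 289:
289 = 3*73 + 70
73 = 1*70 + 3
70 = 23*3 + 1
3 = 3*1 + 0
Back-substitute:
1 = 70 − 23·3
1 = −23·73 + 24·70
1 = 24·289 − 95·73
So 73·(-95) ≡ 1 (mod 289), i.e. 73⁻¹ ≡ 194.
Then x ≡ 194·172 ≡ 133 (mod 289); the smallest non-negative solution is x = 133.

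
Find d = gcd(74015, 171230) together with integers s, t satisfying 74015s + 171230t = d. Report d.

5

Euclidean algorithm:
171230 = 2*74015 + 23200
74015 = 3*23200 + 4415
23200 = 5*4415 + 1125
4415 = 3*1125 + 1040
1125 = 1*1040 + 85
1040 = 12*85 + 20
85 = 4*20 + 5
20 = 4*5 + 0
gcd(74015, 171230) = 5.
Working backward:
5 = 85 − 4·20
5 = −4·1040 + 49·85
5 = 49·1125 − 53·1040
5 = −53·4415 + 208·1125
5 = 208·23200 − 1093·4415
5 = −1093·74015 + 3487·23200
5 = 3487·171230 − 8067·74015
So 5 = (3487)·171230 + (-8067)·74015.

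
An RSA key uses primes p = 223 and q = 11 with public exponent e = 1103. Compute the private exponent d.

φ(n) = (p−1)(q−1) = 222·10 = 2220.
Need d with 1103·d ≡ 1 (mod 2220). Apply the extended Euclidean algorithm:
2220 = 2*1103 + 14
1103 = 78*14 + 11
14 = 1*11 + 3
11 = 3*3 + 2
3 = 1*2 + 1
2 = 2*1 + 0
Back-substitute:
1 = 3 − 2
1 = −11 + 4·3
1 = 4·14 − 5·11
1 = −5·1103 + 394·14
1 = 394·2220 − 793·1103
So 1103·(-793) ≡ 1 (mod 2220), hence d ≡ -793 ≡ 1427 (mod 2220).

1427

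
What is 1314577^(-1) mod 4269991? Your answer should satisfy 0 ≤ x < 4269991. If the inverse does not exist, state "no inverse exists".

no inverse exists

Euclidean algorithm on 4269991, 1314577:
4269991 = 3*1314577 + 326260
1314577 = 4*326260 + 9537
326260 = 34*9537 + 2002
9537 = 4*2002 + 1529
2002 = 1*1529 + 473
1529 = 3*473 + 110
473 = 4*110 + 33
110 = 3*33 + 11
33 = 3*11 + 0
gcd(1314577, 4269991) = 11 ≠ 1, so 1314577 has no multiplicative inverse modulo 4269991.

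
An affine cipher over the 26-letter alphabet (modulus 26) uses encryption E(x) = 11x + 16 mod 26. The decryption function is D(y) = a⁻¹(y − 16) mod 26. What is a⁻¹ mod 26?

Extended Euclidean algorithm:
26 = 2×11 + 4
11 = 2×4 + 3
4 = 1×3 + 1
3 = 3×1 + 0
Since gcd(11, 26) = 1, back-substitute to write 1 as a combination:
1 = 4 − 3
1 = −11 + 3·4
1 = 3·26 − 7·11
Thus 11·(-7) ≡ 1 (mod 26); reducing, -7 mod 26 = 19.

19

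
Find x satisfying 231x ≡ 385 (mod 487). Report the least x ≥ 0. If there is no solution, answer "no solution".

First find gcd(231, 487):
487 = 2·231 + 25
231 = 9·25 + 6
25 = 4·6 + 1
6 = 6·1 + 0
gcd = 1, so a unique solution mod 487 exists.
Back-substitute for the Bézout coefficients:
1 = 25 − 4·6
1 = −4·231 + 37·25
1 = 37·487 − 78·231
So 231·(-78) ≡ 1 (mod 487), giving 231⁻¹ ≡ 409.
x ≡ 231⁻¹·385 ≡ 409·385 ≡ 164 (mod 487).

164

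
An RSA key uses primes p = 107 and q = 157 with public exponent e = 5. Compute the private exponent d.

13229

φ(n) = (p−1)(q−1) = 106·156 = 16536.
Need d with 5·d ≡ 1 (mod 16536). Apply the extended Euclidean algorithm:
16536 = 3307·5 + 1
5 = 5·1 + 0
Back-substitute:
1 = 16536 − 3307·5
So 5·(-3307) ≡ 1 (mod 16536), hence d ≡ -3307 ≡ 13229 (mod 16536).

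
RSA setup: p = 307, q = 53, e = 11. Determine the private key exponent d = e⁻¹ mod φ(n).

13019

φ(n) = (p−1)(q−1) = 306·52 = 15912.
Need d with 11·d ≡ 1 (mod 15912). Apply the extended Euclidean algorithm:
15912 = 1446·11 + 6
11 = 1·6 + 5
6 = 1·5 + 1
5 = 5·1 + 0
Back-substitute:
1 = 6 − 5
1 = −11 + 2·6
1 = 2·15912 − 2893·11
So 11·(-2893) ≡ 1 (mod 15912), hence d ≡ -2893 ≡ 13019 (mod 15912).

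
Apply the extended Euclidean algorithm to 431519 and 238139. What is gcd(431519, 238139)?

11

Euclidean algorithm:
431519 = 1*238139 + 193380
238139 = 1*193380 + 44759
193380 = 4*44759 + 14344
44759 = 3*14344 + 1727
14344 = 8*1727 + 528
1727 = 3*528 + 143
528 = 3*143 + 99
143 = 1*99 + 44
99 = 2*44 + 11
44 = 4*11 + 0
gcd(431519, 238139) = 11.
Working backward:
11 = 99 − 2·44
11 = −2·143 + 3·99
11 = 3·528 − 11·143
11 = −11·1727 + 36·528
11 = 36·14344 − 299·1727
11 = −299·44759 + 933·14344
11 = 933·193380 − 4031·44759
11 = −4031·238139 + 4964·193380
11 = 4964·431519 − 8995·238139
So 11 = (4964)·431519 + (-8995)·238139.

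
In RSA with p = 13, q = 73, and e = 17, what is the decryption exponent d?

305

φ(n) = (p−1)(q−1) = 12·72 = 864.
Need d with 17·d ≡ 1 (mod 864). Apply the extended Euclidean algorithm:
864 = 50*17 + 14
17 = 1*14 + 3
14 = 4*3 + 2
3 = 1*2 + 1
2 = 2*1 + 0
Back-substitute:
1 = 3 − 2
1 = −14 + 5·3
1 = 5·17 − 6·14
1 = −6·864 + 305·17
So 17·305 ≡ 1 (mod 864), hence d = 305.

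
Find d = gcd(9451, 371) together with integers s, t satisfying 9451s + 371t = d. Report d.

Apply Euclid's algorithm to 9451 and 371:
9451 = 25×371 + 176
371 = 2×176 + 19
176 = 9×19 + 5
19 = 3×5 + 4
5 = 1×4 + 1
4 = 4×1 + 0
gcd(9451, 371) = 1.
Back-substituting:
1 = 5 − 4
1 = −19 + 4·5
1 = 4·176 − 37·19
1 = −37·371 + 78·176
1 = 78·9451 − 1987·371
So 1 = (78)·9451 + (-1987)·371.

1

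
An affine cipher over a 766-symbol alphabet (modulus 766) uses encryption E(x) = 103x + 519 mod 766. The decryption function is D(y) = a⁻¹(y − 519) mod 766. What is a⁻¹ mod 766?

gcd(766, 103) by repeated division:
766 = 7·103 + 45
103 = 2·45 + 13
45 = 3·13 + 6
13 = 2·6 + 1
6 = 6·1 + 0
gcd = 1, so the inverse exists. Back-substitute:
1 = 13 − 2·6
1 = −2·45 + 7·13
1 = 7·103 − 16·45
1 = −16·766 + 119·103
So 103·119 ≡ 1 (mod 766).

119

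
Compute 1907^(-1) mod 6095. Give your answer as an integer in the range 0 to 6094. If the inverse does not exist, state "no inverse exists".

1483

gcd(6095, 1907) by repeated division:
6095 = 3×1907 + 374
1907 = 5×374 + 37
374 = 10×37 + 4
37 = 9×4 + 1
4 = 4×1 + 0
The gcd is 1. Working backward:
1 = 37 − 9·4
1 = −9·374 + 91·37
1 = 91·1907 − 464·374
1 = −464·6095 + 1483·1907
So 1907·1483 ≡ 1 (mod 6095).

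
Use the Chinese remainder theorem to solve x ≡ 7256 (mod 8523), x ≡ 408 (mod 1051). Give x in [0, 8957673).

Write x = 7256 + 8523·k. Then 8523·k ≡ 408 − 7256 ≡ 509 (mod 1051).
Need 8523⁻¹ mod 1051. Extended Euclid on (1051, 115):
1051 = 9×115 + 16
115 = 7×16 + 3
16 = 5×3 + 1
3 = 3×1 + 0
Back-substitute:
1 = 16 − 5·3
1 = −5·115 + 36·16
1 = 36·1051 − 329·115
8523⁻¹ ≡ 722 (mod 1051), so k ≡ 722·509 ≡ 699 (mod 1051).
x = 7256 + 8523·699 = 5964833.

5964833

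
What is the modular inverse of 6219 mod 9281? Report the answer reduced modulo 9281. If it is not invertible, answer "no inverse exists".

Apply the Euclidean algorithm to 9281 and 6219:
9281 = 1×6219 + 3062
6219 = 2×3062 + 95
3062 = 32×95 + 22
95 = 4×22 + 7
22 = 3×7 + 1
7 = 7×1 + 0
gcd = 1, so the inverse exists. Back-substitute:
1 = 22 − 3·7
1 = −3·95 + 13·22
1 = 13·3062 − 419·95
1 = −419·6219 + 851·3062
1 = 851·9281 − 1270·6219
So 6219·(-1270) ≡ 1 (mod 9281), and -1270 ≡ 8011 (mod 9281).

8011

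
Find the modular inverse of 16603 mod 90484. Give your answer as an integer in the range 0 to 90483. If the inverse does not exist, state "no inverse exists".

26955

Run Euclid on (90484, 16603):
90484 = 5·16603 + 7469
16603 = 2·7469 + 1665
7469 = 4·1665 + 809
1665 = 2·809 + 47
809 = 17·47 + 10
47 = 4·10 + 7
10 = 1·7 + 3
7 = 2·3 + 1
3 = 3·1 + 0
gcd = 1, so the inverse exists. Back-substitute:
1 = 7 − 2·3
1 = −2·10 + 3·7
1 = 3·47 − 14·10
1 = −14·809 + 241·47
1 = 241·1665 − 496·809
1 = −496·7469 + 2225·1665
1 = 2225·16603 − 4946·7469
1 = −4946·90484 + 26955·16603
So 16603·26955 ≡ 1 (mod 90484).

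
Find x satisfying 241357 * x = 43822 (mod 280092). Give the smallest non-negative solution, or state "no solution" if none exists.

17722

First find gcd(241357, 280092):
280092 = 1·241357 + 38735
241357 = 6·38735 + 8947
38735 = 4·8947 + 2947
8947 = 3·2947 + 106
2947 = 27·106 + 85
106 = 1·85 + 21
85 = 4·21 + 1
21 = 21·1 + 0
gcd = 1, so a unique solution mod 280092 exists.
Back-substitute for the Bézout coefficients:
1 = 85 − 4·21
1 = −4·106 + 5·85
1 = 5·2947 − 139·106
1 = −139·8947 + 422·2947
1 = 422·38735 − 1827·8947
1 = −1827·241357 + 11384·38735
1 = 11384·280092 − 13211·241357
So 241357·(-13211) ≡ 1 (mod 280092), giving 241357⁻¹ ≡ 266881.
x ≡ 241357⁻¹·43822 ≡ 266881·43822 ≡ 17722 (mod 280092).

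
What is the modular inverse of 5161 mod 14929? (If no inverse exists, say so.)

Apply the Euclidean algorithm to 14929 and 5161:
14929 = 2×5161 + 4607
5161 = 1×4607 + 554
4607 = 8×554 + 175
554 = 3×175 + 29
175 = 6×29 + 1
29 = 29×1 + 0
gcd = 1, so the inverse exists. Back-substitute:
1 = 175 − 6·29
1 = −6·554 + 19·175
1 = 19·4607 − 158·554
1 = −158·5161 + 177·4607
1 = 177·14929 − 512·5161
Hence 5161⁻¹ ≡ -512 ≡ 14417 (mod 14929).

14417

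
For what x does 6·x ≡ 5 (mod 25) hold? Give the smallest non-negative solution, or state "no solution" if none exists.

First find gcd(6, 25):
25 = 4*6 + 1
6 = 6*1 + 0
gcd = 1, so a unique solution mod 25 exists.
Back-substitute for the Bézout coefficients:
1 = 25 − 4·6
So 6·(-4) ≡ 1 (mod 25), giving 6⁻¹ ≡ 21.
x ≡ 6⁻¹·5 ≡ 21·5 ≡ 5 (mod 25).

5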